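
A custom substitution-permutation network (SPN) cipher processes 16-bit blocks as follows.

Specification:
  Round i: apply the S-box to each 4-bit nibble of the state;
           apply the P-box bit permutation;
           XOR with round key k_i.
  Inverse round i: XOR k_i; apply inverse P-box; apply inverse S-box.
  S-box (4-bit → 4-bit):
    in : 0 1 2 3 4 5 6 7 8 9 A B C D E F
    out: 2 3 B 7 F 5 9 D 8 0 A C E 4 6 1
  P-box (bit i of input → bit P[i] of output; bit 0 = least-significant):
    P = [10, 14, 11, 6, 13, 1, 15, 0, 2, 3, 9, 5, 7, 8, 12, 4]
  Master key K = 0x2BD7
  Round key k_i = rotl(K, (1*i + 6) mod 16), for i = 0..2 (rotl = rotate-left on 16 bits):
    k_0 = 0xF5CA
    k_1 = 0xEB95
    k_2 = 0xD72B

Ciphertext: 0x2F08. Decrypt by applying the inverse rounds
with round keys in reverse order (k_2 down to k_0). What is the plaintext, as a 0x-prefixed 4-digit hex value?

0x3B3B

s_0 = ciphertext = 0x2F08
s_1 = InvRound(s_0, k_2) = 0xD84E
s_2 = InvRound(s_1, k_1) = 0x4E28
s_3 = InvRound(s_2, k_0) = 0x3B3B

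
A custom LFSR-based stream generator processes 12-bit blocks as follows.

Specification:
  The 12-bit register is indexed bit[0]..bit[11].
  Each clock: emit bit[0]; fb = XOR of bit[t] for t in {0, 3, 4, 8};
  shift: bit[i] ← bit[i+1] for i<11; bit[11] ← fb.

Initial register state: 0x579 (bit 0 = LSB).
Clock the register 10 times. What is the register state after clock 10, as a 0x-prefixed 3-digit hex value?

0x711

reg_0 = 0x579
clock 1: out=1, reg = 0x2BC
clock 2: out=0, reg = 0x15E
clock 3: out=0, reg = 0x8AF
clock 4: out=1, reg = 0x457
clock 5: out=1, reg = 0x22B
clock 6: out=1, reg = 0x115
clock 7: out=1, reg = 0x88A
clock 8: out=0, reg = 0xC45
clock 9: out=1, reg = 0xE22
clock 10: out=0, reg = 0x711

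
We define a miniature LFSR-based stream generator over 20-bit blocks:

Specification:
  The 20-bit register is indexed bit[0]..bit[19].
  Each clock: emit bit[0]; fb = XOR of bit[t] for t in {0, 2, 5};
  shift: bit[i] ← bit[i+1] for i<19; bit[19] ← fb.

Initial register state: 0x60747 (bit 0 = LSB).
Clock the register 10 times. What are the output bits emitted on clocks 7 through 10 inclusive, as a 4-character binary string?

reg_0 = 0x60747
clock 1: out=1, reg = 0x303A3
clock 2: out=1, reg = 0x181D1
clock 3: out=1, reg = 0x8C0E8
clock 4: out=0, reg = 0xC6074
clock 5: out=0, reg = 0x6303A
clock 6: out=0, reg = 0xB181D
clock 7: out=1, reg = 0x58C0E
clock 8: out=0, reg = 0xAC607
clock 9: out=1, reg = 0x56303
clock 10: out=1, reg = 0xAB181

1011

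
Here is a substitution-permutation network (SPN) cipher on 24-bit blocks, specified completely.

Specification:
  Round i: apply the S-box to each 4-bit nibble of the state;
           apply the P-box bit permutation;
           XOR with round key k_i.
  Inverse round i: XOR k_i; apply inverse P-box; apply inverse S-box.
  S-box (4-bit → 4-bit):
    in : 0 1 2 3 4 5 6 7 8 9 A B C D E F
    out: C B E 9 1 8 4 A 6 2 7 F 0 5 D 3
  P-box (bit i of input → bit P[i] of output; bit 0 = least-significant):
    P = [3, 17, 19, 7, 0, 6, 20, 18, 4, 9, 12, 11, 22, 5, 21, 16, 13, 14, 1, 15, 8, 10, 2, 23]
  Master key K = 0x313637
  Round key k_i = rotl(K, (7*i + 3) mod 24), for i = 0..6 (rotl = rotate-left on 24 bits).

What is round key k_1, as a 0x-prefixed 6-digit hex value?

K = 0x313637
k_0 = rotl(K, (7*0+3) mod 24) = rotl(K, 3) = 0x89B1B9
k_1 = rotl(K, (7*1+3) mod 24) = rotl(K, 10) = 0xD8DCC4

0xD8DCC4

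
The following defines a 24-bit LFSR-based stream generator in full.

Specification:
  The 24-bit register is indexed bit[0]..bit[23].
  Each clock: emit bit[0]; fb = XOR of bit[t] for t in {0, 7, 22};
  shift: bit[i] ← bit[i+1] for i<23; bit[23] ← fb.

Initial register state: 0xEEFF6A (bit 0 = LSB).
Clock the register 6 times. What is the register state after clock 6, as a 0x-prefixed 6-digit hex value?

0xEFBBFD

reg_0 = 0xEEFF6A
clock 1: out=0, reg = 0xF77FB5
clock 2: out=1, reg = 0xFBBFDA
clock 3: out=0, reg = 0x7DDFED
clock 4: out=1, reg = 0xBEEFF6
clock 5: out=0, reg = 0xDF77FB
clock 6: out=1, reg = 0xEFBBFD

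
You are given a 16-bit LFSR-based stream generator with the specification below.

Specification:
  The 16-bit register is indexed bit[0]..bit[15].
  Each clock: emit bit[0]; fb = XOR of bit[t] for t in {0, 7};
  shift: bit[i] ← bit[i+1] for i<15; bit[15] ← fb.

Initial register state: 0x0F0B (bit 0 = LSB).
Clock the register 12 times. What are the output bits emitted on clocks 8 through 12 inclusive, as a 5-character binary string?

reg_0 = 0x0F0B
clock 1: out=1, reg = 0x8785
clock 2: out=1, reg = 0x43C2
clock 3: out=0, reg = 0xA1E1
clock 4: out=1, reg = 0x50F0
clock 5: out=0, reg = 0xA878
clock 6: out=0, reg = 0x543C
clock 7: out=0, reg = 0x2A1E
clock 8: out=0, reg = 0x150F
clock 9: out=1, reg = 0x8A87
clock 10: out=1, reg = 0x4543
clock 11: out=1, reg = 0xA2A1
clock 12: out=1, reg = 0x5150

01111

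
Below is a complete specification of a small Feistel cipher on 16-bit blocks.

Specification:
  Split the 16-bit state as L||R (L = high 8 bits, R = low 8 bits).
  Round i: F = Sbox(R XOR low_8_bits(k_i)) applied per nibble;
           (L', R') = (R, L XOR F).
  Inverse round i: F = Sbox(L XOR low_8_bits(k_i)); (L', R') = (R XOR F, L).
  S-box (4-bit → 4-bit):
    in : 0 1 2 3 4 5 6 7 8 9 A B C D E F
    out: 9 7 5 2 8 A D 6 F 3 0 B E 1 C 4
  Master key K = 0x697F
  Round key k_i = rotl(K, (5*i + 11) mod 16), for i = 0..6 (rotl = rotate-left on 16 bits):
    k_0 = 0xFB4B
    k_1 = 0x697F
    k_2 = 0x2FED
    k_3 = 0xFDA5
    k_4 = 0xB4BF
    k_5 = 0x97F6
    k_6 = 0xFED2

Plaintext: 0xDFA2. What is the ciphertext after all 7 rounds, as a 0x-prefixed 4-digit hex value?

0xCA7B

s_0 = plaintext = 0xDFA2
s_1 = Round(s_0, k_0) = 0xA21C
s_2 = Round(s_1, k_1) = 0x1C70
s_3 = Round(s_2, k_2) = 0x702D
s_4 = Round(s_3, k_3) = 0x2D8F
s_5 = Round(s_4, k_4) = 0x8F04
s_6 = Round(s_5, k_5) = 0x04CA
s_7 = Round(s_6, k_6) = 0xCA7B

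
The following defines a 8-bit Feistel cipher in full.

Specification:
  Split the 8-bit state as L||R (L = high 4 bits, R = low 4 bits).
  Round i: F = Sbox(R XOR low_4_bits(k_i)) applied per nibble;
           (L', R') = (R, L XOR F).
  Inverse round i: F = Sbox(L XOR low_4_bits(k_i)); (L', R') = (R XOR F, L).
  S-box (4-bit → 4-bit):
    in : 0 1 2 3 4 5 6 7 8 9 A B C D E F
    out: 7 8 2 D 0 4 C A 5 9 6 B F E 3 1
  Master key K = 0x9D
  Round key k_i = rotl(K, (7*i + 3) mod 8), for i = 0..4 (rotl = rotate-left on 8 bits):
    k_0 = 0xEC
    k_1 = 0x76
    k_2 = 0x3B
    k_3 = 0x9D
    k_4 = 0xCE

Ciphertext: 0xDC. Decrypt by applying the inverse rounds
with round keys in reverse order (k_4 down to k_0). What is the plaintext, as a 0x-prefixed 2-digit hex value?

0x61

s_0 = ciphertext = 0xDC
s_1 = InvRound(s_0, k_4) = 0x1D
s_2 = InvRound(s_1, k_3) = 0x21
s_3 = InvRound(s_2, k_2) = 0x82
s_4 = InvRound(s_3, k_1) = 0x18
s_5 = InvRound(s_4, k_0) = 0x61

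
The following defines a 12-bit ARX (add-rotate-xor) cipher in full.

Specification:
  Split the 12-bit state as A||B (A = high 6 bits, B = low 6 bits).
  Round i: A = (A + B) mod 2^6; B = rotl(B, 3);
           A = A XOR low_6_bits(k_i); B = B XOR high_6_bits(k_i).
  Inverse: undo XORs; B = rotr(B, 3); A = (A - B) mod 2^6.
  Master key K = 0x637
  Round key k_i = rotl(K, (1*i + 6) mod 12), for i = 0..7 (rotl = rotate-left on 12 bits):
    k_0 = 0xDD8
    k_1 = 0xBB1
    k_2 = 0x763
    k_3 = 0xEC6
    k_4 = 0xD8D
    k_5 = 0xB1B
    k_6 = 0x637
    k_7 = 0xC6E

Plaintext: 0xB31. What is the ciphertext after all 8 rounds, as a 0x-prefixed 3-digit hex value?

s_0 = plaintext = 0xB31
s_1 = Round(s_0, k_0) = 0x179
s_2 = Round(s_1, k_1) = 0x3E1
s_3 = Round(s_2, k_2) = 0x4D1
s_4 = Round(s_3, k_3) = 0x8B1
s_5 = Round(s_4, k_4) = 0x7B8
s_6 = Round(s_5, k_5) = 0x36B
s_7 = Round(s_6, k_6) = 0x3C5
s_8 = Round(s_7, k_7) = 0xE99

0xE99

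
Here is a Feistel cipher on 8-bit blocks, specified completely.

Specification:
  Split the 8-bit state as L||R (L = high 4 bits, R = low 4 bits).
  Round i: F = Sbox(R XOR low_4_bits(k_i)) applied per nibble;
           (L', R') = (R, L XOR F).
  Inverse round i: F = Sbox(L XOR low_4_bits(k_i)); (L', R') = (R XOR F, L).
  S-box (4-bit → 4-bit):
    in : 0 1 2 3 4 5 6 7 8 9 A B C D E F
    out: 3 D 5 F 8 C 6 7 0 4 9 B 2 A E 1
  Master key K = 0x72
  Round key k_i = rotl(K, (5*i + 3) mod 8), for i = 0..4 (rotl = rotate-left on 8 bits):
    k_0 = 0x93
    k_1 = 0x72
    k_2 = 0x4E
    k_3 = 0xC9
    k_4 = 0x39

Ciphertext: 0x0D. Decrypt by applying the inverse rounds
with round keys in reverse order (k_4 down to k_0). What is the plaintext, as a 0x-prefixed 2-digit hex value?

0x9E

s_0 = ciphertext = 0x0D
s_1 = InvRound(s_0, k_4) = 0x90
s_2 = InvRound(s_1, k_3) = 0x39
s_3 = InvRound(s_2, k_2) = 0x33
s_4 = InvRound(s_3, k_1) = 0xE3
s_5 = InvRound(s_4, k_0) = 0x9E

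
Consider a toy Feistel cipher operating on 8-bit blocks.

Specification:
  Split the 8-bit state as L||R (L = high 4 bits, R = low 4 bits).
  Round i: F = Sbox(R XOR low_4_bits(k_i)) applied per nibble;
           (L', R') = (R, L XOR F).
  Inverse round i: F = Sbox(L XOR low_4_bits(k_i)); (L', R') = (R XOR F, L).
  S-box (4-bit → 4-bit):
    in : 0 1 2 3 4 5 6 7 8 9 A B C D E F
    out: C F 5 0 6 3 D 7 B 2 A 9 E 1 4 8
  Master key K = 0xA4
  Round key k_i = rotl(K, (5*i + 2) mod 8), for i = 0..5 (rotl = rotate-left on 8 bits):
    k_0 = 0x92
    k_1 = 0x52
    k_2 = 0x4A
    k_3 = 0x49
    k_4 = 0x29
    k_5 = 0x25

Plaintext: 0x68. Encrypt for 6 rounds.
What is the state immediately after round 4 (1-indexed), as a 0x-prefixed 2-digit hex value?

0x17

s_0 = plaintext = 0x68
s_1 = Round(s_0, k_0) = 0x8C
s_2 = Round(s_1, k_1) = 0xCC
s_3 = Round(s_2, k_2) = 0xC1
s_4 = Round(s_3, k_3) = 0x17
s_5 = Round(s_4, k_4) = 0x75
s_6 = Round(s_5, k_5) = 0x5B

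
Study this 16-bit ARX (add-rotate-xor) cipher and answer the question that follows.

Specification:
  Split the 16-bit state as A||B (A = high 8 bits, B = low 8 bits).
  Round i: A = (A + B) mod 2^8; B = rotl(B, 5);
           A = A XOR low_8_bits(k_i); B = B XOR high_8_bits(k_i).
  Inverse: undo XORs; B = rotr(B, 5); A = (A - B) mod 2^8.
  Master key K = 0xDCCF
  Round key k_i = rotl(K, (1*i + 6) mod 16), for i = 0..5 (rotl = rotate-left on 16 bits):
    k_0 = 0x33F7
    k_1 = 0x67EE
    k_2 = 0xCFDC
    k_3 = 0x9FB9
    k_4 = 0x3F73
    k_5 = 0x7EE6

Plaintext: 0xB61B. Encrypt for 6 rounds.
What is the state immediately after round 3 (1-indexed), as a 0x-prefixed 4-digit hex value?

0xD962

s_0 = plaintext = 0xB61B
s_1 = Round(s_0, k_0) = 0x2650
s_2 = Round(s_1, k_1) = 0x986D
s_3 = Round(s_2, k_2) = 0xD962
s_4 = Round(s_3, k_3) = 0x82D3
s_5 = Round(s_4, k_4) = 0x2645
s_6 = Round(s_5, k_5) = 0x8DD6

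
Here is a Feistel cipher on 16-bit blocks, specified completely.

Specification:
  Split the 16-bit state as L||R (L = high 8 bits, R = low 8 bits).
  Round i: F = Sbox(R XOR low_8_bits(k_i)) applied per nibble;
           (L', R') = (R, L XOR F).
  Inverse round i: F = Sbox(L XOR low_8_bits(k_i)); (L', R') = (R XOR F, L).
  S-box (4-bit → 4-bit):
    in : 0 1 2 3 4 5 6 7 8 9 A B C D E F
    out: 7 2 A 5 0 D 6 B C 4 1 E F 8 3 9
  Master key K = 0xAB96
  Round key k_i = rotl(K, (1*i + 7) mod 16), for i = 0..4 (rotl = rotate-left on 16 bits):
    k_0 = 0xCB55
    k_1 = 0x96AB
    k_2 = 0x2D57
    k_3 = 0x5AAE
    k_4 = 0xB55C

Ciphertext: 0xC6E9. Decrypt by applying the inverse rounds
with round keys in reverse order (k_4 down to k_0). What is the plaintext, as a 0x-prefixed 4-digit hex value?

s_0 = ciphertext = 0xC6E9
s_1 = InvRound(s_0, k_4) = 0xA8C6
s_2 = InvRound(s_1, k_3) = 0xB0A8
s_3 = InvRound(s_2, k_2) = 0x93B0
s_4 = InvRound(s_3, k_1) = 0xEC93
s_5 = InvRound(s_4, k_0) = 0x77EC

0x77EC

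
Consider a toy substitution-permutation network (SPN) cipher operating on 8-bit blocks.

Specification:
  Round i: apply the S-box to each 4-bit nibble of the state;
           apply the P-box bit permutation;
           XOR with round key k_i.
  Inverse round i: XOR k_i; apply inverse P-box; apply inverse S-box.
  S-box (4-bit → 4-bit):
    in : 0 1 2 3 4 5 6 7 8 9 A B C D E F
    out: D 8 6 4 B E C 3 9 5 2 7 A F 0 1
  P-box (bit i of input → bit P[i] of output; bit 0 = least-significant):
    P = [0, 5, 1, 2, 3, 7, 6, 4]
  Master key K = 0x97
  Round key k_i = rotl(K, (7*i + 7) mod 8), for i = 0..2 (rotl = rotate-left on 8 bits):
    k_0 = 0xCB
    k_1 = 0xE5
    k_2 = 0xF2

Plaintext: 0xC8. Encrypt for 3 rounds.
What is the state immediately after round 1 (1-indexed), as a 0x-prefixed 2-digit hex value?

0x5E

s_0 = plaintext = 0xC8
s_1 = Round(s_0, k_0) = 0x5E
s_2 = Round(s_1, k_1) = 0x35
s_3 = Round(s_2, k_2) = 0x94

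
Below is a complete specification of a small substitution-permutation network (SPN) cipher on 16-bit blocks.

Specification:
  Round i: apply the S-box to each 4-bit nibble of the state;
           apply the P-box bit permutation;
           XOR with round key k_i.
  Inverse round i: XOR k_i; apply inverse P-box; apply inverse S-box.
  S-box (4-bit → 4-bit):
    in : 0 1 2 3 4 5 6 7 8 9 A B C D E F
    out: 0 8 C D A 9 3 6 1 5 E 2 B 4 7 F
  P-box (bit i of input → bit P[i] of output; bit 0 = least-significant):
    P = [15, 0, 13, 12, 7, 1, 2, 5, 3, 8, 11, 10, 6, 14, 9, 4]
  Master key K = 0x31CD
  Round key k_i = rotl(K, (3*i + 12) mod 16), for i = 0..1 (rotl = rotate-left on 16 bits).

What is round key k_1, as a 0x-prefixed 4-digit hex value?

K = 0x31CD
k_0 = rotl(K, (3*0+12) mod 16) = rotl(K, 12) = 0xD31C
k_1 = rotl(K, (3*1+12) mod 16) = rotl(K, 15) = 0x98E6

0x98E6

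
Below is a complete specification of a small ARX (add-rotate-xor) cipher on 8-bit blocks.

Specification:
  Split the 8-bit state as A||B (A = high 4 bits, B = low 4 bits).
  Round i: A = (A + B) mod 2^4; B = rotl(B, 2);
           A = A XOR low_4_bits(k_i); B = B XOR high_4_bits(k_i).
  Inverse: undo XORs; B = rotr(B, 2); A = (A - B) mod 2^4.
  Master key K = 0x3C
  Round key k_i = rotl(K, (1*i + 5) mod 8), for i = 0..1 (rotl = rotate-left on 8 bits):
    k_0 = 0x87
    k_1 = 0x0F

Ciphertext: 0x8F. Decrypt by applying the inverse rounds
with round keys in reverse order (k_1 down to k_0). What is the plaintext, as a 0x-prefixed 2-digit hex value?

s_0 = ciphertext = 0x8F
s_1 = InvRound(s_0, k_1) = 0x8F
s_2 = InvRound(s_1, k_0) = 0x2D

0x2D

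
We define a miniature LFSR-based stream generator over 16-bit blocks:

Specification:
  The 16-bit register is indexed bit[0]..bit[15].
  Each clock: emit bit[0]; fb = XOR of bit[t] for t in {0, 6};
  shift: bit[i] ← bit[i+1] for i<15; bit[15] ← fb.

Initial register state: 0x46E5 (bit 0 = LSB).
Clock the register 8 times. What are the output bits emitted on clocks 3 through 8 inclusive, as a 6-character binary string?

100111

reg_0 = 0x46E5
clock 1: out=1, reg = 0x2372
clock 2: out=0, reg = 0x91B9
clock 3: out=1, reg = 0xC8DC
clock 4: out=0, reg = 0xE46E
clock 5: out=0, reg = 0xF237
clock 6: out=1, reg = 0xF91B
clock 7: out=1, reg = 0xFC8D
clock 8: out=1, reg = 0xFE46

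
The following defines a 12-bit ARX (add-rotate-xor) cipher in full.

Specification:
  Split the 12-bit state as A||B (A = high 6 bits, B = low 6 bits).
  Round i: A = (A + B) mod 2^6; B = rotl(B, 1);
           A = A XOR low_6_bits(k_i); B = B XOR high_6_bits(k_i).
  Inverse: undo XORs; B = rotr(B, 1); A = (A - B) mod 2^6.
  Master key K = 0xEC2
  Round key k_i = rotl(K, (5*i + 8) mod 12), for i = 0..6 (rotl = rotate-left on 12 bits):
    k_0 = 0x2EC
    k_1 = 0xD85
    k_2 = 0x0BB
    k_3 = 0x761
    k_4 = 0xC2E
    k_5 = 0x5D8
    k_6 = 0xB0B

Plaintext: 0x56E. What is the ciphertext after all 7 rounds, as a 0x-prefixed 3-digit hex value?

s_0 = plaintext = 0x56E
s_1 = Round(s_0, k_0) = 0xBD6
s_2 = Round(s_1, k_1) = 0x01A
s_3 = Round(s_2, k_2) = 0x876
s_4 = Round(s_3, k_3) = 0xDB0
s_5 = Round(s_4, k_4) = 0x211
s_6 = Round(s_5, k_5) = 0x075
s_7 = Round(s_6, k_6) = 0xF47

0xF47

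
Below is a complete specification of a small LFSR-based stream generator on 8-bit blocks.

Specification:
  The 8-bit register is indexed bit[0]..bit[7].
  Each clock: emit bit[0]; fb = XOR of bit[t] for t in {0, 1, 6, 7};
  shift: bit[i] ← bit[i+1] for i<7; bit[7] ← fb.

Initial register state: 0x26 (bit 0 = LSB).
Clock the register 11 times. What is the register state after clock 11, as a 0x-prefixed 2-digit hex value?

0x5C

reg_0 = 0x26
clock 1: out=0, reg = 0x93
clock 2: out=1, reg = 0xC9
clock 3: out=1, reg = 0xE4
clock 4: out=0, reg = 0x72
clock 5: out=0, reg = 0x39
clock 6: out=1, reg = 0x9C
clock 7: out=0, reg = 0xCE
clock 8: out=0, reg = 0xE7
clock 9: out=1, reg = 0x73
clock 10: out=1, reg = 0xB9
clock 11: out=1, reg = 0x5C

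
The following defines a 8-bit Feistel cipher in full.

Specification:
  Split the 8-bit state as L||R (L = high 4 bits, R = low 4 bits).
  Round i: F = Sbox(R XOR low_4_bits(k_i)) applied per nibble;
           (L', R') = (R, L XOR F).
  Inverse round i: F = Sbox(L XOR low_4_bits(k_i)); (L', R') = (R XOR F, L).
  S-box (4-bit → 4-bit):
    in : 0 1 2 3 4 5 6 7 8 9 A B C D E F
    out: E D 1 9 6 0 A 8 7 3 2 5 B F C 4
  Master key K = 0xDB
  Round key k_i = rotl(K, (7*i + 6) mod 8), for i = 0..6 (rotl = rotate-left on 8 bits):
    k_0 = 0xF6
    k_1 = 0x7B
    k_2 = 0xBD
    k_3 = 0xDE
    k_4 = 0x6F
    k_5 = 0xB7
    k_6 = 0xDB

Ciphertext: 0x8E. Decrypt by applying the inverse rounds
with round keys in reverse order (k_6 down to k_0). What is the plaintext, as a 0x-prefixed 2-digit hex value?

s_0 = ciphertext = 0x8E
s_1 = InvRound(s_0, k_6) = 0x78
s_2 = InvRound(s_1, k_5) = 0x67
s_3 = InvRound(s_2, k_4) = 0x46
s_4 = InvRound(s_3, k_3) = 0x44
s_5 = InvRound(s_4, k_2) = 0x74
s_6 = InvRound(s_5, k_1) = 0xF7
s_7 = InvRound(s_6, k_0) = 0x4F

0x4F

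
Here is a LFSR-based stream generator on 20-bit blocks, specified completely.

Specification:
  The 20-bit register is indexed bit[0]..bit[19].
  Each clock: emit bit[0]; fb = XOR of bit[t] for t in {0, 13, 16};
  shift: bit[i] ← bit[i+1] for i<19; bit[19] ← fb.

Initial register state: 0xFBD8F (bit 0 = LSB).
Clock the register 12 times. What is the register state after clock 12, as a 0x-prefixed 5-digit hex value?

0x1ADFB

reg_0 = 0xFBD8F
clock 1: out=1, reg = 0xFDEC7
clock 2: out=1, reg = 0x7EF63
clock 3: out=1, reg = 0xBF7B1
clock 4: out=1, reg = 0xDFBD8
clock 5: out=0, reg = 0x6FDEC
clock 6: out=0, reg = 0xB7EF6
clock 7: out=0, reg = 0x5BF7B
clock 8: out=1, reg = 0xADFBD
clock 9: out=1, reg = 0xD6FDE
clock 10: out=0, reg = 0x6B7EF
clock 11: out=1, reg = 0x35BF7
clock 12: out=1, reg = 0x1ADFB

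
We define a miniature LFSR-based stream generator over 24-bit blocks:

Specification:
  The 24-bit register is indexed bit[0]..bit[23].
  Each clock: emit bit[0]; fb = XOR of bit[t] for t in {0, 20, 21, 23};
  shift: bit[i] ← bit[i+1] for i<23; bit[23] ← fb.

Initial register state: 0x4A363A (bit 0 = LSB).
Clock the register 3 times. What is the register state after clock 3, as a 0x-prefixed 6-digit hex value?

0x8946C7

reg_0 = 0x4A363A
clock 1: out=0, reg = 0x251B1D
clock 2: out=1, reg = 0x128D8E
clock 3: out=0, reg = 0x8946C7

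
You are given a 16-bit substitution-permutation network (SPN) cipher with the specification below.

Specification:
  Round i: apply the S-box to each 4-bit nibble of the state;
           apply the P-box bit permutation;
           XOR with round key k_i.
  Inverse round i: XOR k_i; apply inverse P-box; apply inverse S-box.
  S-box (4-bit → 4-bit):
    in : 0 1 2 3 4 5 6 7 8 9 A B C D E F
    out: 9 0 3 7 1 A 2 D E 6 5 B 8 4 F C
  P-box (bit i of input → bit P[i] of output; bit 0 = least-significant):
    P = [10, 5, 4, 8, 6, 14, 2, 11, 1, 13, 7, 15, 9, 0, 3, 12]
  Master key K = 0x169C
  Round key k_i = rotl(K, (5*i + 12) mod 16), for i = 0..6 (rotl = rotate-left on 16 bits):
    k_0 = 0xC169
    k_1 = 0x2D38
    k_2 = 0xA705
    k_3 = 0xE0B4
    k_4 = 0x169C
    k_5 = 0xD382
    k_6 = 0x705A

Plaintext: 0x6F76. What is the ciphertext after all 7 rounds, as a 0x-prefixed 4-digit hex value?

0x2E5C

s_0 = plaintext = 0x6F76
s_1 = Round(s_0, k_0) = 0x498C
s_2 = Round(s_1, k_1) = 0x46BC
s_3 = Round(s_2, k_2) = 0xCC45
s_4 = Round(s_3, k_3) = 0x71D4
s_5 = Round(s_4, k_4) = 0x0090
s_6 = Round(s_5, k_5) = 0x0484
s_7 = Round(s_6, k_6) = 0x2E5C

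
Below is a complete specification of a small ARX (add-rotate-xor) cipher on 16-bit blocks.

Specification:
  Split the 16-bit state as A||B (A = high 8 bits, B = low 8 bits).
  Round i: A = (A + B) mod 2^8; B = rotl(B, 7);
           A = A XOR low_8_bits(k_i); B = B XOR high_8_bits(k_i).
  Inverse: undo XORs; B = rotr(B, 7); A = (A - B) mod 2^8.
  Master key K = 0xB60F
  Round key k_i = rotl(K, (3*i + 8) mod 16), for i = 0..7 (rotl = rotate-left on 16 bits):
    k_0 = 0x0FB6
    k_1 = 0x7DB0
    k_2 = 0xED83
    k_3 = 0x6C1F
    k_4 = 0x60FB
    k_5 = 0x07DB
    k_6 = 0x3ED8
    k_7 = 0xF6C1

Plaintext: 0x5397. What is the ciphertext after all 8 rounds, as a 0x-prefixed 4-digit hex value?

s_0 = plaintext = 0x5397
s_1 = Round(s_0, k_0) = 0x5CC4
s_2 = Round(s_1, k_1) = 0x901F
s_3 = Round(s_2, k_2) = 0x2C62
s_4 = Round(s_3, k_3) = 0x915D
s_5 = Round(s_4, k_4) = 0x15CE
s_6 = Round(s_5, k_5) = 0x3860
s_7 = Round(s_6, k_6) = 0x400E
s_8 = Round(s_7, k_7) = 0x8FF1

0x8FF1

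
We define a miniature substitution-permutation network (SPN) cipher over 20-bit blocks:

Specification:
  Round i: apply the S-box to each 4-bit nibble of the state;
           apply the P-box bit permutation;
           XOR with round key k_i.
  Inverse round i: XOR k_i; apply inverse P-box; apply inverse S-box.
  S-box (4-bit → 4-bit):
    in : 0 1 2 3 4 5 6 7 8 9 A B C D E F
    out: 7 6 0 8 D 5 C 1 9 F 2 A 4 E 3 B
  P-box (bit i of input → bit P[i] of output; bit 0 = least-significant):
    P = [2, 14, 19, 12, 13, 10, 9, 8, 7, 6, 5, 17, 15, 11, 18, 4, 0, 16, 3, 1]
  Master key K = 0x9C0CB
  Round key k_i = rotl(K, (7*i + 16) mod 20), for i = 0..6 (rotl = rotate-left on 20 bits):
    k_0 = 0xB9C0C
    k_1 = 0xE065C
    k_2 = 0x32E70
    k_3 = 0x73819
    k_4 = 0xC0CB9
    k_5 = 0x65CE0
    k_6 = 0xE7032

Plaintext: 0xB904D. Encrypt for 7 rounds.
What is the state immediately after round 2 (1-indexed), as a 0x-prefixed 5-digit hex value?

s_0 = plaintext = 0xB904D
s_1 = Round(s_0, k_0) = 0x667FE
s_2 = Round(s_1, k_1) = 0xA63C2
s_3 = Round(s_2, k_2) = 0x42C60
s_4 = Round(s_3, k_3) = 0xF7B36
s_5 = Round(s_4, k_4) = 0x79DFA
s_6 = Round(s_5, k_5) = 0x0B191
s_7 = Round(s_6, k_6) = 0x71F4B

0xA63C2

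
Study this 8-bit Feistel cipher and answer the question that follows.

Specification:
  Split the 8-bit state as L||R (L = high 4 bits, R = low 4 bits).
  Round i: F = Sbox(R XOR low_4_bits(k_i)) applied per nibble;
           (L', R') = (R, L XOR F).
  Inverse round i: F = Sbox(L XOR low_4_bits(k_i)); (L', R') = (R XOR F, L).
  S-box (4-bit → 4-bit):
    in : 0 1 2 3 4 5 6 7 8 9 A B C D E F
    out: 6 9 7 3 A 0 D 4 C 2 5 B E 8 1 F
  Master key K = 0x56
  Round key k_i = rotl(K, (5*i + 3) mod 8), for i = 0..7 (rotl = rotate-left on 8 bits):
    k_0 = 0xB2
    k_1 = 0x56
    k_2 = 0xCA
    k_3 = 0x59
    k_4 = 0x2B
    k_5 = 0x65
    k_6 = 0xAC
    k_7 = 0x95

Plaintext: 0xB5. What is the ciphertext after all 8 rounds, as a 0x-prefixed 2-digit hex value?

0x03

s_0 = plaintext = 0xB5
s_1 = Round(s_0, k_0) = 0x5F
s_2 = Round(s_1, k_1) = 0xF7
s_3 = Round(s_2, k_2) = 0x77
s_4 = Round(s_3, k_3) = 0x76
s_5 = Round(s_4, k_4) = 0x6F
s_6 = Round(s_5, k_5) = 0xF3
s_7 = Round(s_6, k_6) = 0x30
s_8 = Round(s_7, k_7) = 0x03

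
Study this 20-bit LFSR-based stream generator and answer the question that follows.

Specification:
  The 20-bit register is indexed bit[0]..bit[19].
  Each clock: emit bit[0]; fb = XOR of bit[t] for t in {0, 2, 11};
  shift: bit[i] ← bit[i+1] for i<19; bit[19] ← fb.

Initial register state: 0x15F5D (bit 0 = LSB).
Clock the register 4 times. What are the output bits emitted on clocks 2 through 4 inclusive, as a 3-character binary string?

reg_0 = 0x15F5D
clock 1: out=1, reg = 0x8AFAE
clock 2: out=0, reg = 0x457D7
clock 3: out=1, reg = 0x22BEB
clock 4: out=1, reg = 0x115F5

011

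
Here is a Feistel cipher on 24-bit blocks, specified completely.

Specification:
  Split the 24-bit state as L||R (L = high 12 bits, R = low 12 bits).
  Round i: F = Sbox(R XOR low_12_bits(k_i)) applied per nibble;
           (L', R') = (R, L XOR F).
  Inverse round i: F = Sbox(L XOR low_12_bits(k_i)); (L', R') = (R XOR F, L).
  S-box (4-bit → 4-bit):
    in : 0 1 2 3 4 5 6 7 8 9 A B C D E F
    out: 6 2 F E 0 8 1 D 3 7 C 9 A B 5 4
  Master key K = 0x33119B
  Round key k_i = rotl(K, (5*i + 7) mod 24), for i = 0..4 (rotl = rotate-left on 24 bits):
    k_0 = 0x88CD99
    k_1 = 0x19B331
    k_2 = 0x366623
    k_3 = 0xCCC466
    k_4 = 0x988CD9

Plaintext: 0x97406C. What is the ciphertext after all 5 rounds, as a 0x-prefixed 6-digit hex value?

0x3CB6E3

s_0 = plaintext = 0x97406C
s_1 = Round(s_0, k_0) = 0x06C23C
s_2 = Round(s_1, k_1) = 0x23C207
s_3 = Round(s_2, k_2) = 0x2072CC
s_4 = Round(s_3, k_3) = 0x2CC3CB
s_5 = Round(s_4, k_4) = 0x3CB6E3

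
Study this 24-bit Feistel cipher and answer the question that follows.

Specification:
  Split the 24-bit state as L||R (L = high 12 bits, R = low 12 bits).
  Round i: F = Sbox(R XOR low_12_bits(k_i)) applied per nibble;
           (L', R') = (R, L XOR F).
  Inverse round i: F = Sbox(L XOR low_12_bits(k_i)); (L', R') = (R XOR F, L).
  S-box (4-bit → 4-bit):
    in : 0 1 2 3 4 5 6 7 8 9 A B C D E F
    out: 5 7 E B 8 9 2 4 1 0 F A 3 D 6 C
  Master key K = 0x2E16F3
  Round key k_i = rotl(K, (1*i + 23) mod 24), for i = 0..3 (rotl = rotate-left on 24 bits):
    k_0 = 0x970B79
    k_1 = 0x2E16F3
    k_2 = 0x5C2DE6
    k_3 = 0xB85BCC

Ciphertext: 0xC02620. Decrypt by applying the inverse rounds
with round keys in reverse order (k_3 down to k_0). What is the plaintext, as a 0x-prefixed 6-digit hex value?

s_0 = ciphertext = 0xC02620
s_1 = InvRound(s_0, k_3) = 0x216C02
s_2 = InvRound(s_1, k_2) = 0x0C7216
s_3 = InvRound(s_2, k_1) = 0x0AE0C7
s_4 = InvRound(s_3, k_0) = 0xA130AE

0xA130AE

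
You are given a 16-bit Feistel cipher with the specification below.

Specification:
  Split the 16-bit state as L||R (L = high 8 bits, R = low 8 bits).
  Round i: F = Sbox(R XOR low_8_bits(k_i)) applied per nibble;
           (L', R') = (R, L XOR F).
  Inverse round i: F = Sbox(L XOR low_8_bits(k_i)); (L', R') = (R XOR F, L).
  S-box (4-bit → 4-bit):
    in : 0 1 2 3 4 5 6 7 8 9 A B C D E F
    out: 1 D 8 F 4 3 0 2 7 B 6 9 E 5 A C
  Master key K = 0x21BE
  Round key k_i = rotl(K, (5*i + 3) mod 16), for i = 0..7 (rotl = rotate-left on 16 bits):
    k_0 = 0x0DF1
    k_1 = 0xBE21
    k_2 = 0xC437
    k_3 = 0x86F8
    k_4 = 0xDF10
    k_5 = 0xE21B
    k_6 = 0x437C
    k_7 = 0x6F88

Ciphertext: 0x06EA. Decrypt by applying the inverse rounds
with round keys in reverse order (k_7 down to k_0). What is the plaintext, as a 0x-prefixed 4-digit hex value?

0x0BA2

s_0 = ciphertext = 0x06EA
s_1 = InvRound(s_0, k_7) = 0x9006
s_2 = InvRound(s_1, k_6) = 0xA890
s_3 = InvRound(s_2, k_5) = 0x0FA8
s_4 = InvRound(s_3, k_4) = 0x740F
s_5 = InvRound(s_4, k_3) = 0x7174
s_6 = InvRound(s_5, k_2) = 0x3471
s_7 = InvRound(s_6, k_1) = 0xA234
s_8 = InvRound(s_7, k_0) = 0x0BA2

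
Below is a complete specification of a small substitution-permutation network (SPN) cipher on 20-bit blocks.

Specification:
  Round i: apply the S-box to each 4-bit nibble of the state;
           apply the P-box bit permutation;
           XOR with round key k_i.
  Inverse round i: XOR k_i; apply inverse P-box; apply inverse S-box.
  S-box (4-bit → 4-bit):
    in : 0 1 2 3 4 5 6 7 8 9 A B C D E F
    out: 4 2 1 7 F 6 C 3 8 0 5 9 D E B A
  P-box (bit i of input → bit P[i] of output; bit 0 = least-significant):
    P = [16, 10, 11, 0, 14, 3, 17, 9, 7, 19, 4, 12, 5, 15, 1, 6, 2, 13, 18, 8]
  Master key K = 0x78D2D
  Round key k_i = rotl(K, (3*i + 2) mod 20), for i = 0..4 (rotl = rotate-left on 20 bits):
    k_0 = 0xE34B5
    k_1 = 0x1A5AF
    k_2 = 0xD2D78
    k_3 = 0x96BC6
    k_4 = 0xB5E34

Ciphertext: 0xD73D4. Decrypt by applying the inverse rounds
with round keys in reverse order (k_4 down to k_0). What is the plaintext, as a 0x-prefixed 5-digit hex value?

0xB1764

s_0 = ciphertext = 0xD73D4
s_1 = InvRound(s_0, k_4) = 0xDB205
s_2 = InvRound(s_1, k_3) = 0x6DB26
s_3 = InvRound(s_2, k_2) = 0x7DD47
s_4 = InvRound(s_3, k_1) = 0x5BB30
s_5 = InvRound(s_4, k_0) = 0xB1764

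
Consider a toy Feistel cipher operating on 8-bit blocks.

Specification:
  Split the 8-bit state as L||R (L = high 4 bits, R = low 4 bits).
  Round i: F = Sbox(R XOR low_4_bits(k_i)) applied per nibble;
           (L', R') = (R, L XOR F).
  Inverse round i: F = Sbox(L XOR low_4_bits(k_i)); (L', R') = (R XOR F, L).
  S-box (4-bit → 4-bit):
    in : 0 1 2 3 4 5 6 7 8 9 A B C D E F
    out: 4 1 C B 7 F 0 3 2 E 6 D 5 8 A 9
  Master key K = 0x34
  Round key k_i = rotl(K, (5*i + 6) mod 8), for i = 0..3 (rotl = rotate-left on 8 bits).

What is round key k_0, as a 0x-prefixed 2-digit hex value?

K = 0x34
k_0 = rotl(K, (5*0+6) mod 8) = rotl(K, 6) = 0x0D

0x0D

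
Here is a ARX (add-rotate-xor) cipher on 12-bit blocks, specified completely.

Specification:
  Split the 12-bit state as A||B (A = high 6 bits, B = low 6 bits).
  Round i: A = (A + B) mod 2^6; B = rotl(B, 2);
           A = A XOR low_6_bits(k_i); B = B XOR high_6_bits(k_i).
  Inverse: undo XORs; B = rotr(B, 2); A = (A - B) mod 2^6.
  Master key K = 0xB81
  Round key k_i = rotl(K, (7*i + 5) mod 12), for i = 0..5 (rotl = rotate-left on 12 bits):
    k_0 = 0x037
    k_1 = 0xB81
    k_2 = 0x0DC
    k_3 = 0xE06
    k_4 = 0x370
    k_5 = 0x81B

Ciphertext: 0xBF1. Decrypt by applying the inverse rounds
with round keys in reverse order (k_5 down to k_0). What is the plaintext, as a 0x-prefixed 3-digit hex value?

0xF12

s_0 = ciphertext = 0xBF1
s_1 = InvRound(s_0, k_5) = 0x814
s_2 = InvRound(s_1, k_4) = 0xE96
s_3 = InvRound(s_2, k_3) = 0x46B
s_4 = InvRound(s_3, k_2) = 0x0CA
s_5 = InvRound(s_4, k_1) = 0xE49
s_6 = InvRound(s_5, k_0) = 0xF12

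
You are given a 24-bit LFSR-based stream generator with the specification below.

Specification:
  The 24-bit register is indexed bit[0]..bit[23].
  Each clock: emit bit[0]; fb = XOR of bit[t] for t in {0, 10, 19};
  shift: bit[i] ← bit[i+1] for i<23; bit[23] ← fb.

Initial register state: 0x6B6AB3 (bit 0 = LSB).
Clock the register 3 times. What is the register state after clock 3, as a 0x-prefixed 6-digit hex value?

0x8D6D56

reg_0 = 0x6B6AB3
clock 1: out=1, reg = 0x35B559
clock 2: out=1, reg = 0x1ADAAC
clock 3: out=0, reg = 0x8D6D56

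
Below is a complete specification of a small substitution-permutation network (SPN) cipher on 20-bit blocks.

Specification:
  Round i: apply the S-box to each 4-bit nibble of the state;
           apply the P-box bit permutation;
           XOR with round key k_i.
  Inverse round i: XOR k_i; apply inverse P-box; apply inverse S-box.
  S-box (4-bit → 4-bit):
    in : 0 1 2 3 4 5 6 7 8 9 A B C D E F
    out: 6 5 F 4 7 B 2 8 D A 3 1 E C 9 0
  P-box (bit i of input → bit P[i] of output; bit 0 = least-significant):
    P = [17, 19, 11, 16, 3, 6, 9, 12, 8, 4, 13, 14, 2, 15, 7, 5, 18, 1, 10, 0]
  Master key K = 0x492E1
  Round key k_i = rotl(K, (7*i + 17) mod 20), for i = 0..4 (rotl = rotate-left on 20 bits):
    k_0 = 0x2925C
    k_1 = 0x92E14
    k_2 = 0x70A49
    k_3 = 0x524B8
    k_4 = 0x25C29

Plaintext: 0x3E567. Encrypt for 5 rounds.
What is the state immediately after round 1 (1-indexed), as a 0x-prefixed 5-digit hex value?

0x3D728

s_0 = plaintext = 0x3E567
s_1 = Round(s_0, k_0) = 0x3D728
s_2 = Round(s_1, k_1) = 0xA70FC
s_3 = Round(s_2, k_2) = 0xA227B
s_4 = Round(s_3, k_3) = 0x3D50E
s_5 = Round(s_4, k_4) = 0x11BD9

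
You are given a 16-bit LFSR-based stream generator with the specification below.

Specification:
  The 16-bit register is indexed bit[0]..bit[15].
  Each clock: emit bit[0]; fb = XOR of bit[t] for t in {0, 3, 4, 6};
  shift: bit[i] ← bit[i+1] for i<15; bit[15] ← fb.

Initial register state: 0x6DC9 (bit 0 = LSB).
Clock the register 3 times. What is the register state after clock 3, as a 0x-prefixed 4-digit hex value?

reg_0 = 0x6DC9
clock 1: out=1, reg = 0xB6E4
clock 2: out=0, reg = 0xDB72
clock 3: out=0, reg = 0x6DB9

0x6DB9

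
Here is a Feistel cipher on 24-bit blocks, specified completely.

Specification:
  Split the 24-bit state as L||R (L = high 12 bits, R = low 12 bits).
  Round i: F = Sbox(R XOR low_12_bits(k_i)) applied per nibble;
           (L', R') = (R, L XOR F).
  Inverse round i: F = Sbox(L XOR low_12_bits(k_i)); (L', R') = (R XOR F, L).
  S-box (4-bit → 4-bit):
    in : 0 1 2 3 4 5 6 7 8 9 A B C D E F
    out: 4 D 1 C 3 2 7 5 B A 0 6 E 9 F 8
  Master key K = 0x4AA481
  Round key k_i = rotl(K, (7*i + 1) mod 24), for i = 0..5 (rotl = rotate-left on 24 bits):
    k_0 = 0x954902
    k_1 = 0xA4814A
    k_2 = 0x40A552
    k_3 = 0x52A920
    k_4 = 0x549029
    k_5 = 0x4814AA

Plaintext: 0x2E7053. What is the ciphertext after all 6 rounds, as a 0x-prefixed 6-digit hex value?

s_0 = plaintext = 0x2E7053
s_1 = Round(s_0, k_0) = 0x0538CA
s_2 = Round(s_1, k_1) = 0x8CAAE7
s_3 = Round(s_2, k_2) = 0xAE70A8
s_4 = Round(s_3, k_3) = 0x0A805C
s_5 = Round(s_4, k_4) = 0x05C4FA
s_6 = Round(s_5, k_5) = 0x4FA478

0x4FA478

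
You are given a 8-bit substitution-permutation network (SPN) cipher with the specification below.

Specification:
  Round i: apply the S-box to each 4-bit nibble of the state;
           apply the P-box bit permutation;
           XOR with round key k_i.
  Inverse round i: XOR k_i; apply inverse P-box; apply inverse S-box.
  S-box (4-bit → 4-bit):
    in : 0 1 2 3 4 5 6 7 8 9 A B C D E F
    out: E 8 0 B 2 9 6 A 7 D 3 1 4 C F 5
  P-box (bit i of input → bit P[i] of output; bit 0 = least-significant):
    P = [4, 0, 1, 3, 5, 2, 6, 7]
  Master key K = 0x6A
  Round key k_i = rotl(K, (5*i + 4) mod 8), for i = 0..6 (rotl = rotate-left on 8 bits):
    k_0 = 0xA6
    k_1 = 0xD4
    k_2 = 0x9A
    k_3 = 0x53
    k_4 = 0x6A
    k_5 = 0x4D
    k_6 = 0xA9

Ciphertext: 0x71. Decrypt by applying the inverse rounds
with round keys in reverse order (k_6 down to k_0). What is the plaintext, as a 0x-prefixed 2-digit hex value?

s_0 = ciphertext = 0x71
s_1 = InvRound(s_0, k_6) = 0xD5
s_2 = InvRound(s_1, k_5) = 0x15
s_3 = InvRound(s_2, k_4) = 0x8E
s_4 = InvRound(s_3, k_3) = 0x03
s_5 = InvRound(s_4, k_2) = 0x13
s_6 = InvRound(s_5, k_1) = 0x06
s_7 = InvRound(s_6, k_0) = 0x52

0x52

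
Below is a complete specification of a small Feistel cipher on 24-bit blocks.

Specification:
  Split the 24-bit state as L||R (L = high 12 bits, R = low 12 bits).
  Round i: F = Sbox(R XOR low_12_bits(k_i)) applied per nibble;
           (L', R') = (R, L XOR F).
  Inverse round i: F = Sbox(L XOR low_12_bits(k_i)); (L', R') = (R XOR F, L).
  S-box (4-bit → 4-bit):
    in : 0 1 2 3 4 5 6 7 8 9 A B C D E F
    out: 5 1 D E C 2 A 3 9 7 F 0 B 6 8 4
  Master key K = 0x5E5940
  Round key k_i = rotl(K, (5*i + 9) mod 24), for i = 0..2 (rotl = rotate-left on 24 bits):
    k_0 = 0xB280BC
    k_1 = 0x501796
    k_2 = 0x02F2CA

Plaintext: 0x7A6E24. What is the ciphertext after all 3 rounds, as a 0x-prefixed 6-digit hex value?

0x7E3D08

s_0 = plaintext = 0x7A6E24
s_1 = Round(s_0, k_0) = 0xE24FDF
s_2 = Round(s_1, k_1) = 0xFDF7E3
s_3 = Round(s_2, k_2) = 0x7E3D08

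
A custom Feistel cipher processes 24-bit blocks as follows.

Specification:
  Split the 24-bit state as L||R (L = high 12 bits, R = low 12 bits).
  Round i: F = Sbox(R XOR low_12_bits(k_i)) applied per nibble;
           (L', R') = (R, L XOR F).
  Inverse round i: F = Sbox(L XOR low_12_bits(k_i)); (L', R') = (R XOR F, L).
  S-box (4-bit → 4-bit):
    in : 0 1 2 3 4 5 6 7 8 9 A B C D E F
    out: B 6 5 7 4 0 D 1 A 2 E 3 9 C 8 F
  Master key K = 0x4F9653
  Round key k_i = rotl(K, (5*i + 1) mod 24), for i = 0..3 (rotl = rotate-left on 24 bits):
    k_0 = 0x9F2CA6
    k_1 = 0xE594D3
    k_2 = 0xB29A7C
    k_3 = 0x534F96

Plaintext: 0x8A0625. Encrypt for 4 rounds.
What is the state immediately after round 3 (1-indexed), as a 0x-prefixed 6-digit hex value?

s_0 = plaintext = 0x8A0625
s_1 = Round(s_0, k_0) = 0x625607
s_2 = Round(s_1, k_1) = 0x6073E1
s_3 = Round(s_2, k_2) = 0x3E142B
s_4 = Round(s_3, k_3) = 0x42B0DD

0x3E142B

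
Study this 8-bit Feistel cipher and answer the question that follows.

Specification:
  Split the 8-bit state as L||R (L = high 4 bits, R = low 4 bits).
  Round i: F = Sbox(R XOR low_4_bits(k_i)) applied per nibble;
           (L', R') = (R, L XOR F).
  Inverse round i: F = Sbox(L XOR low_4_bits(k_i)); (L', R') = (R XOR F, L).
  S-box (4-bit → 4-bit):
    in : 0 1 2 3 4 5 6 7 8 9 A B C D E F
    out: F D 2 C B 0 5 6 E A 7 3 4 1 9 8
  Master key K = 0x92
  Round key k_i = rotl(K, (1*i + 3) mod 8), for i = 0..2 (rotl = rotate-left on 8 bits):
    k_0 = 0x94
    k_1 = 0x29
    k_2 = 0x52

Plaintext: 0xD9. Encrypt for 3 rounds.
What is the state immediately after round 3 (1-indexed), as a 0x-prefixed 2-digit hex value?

s_0 = plaintext = 0xD9
s_1 = Round(s_0, k_0) = 0x9C
s_2 = Round(s_1, k_1) = 0xC9
s_3 = Round(s_2, k_2) = 0x9F

0x9F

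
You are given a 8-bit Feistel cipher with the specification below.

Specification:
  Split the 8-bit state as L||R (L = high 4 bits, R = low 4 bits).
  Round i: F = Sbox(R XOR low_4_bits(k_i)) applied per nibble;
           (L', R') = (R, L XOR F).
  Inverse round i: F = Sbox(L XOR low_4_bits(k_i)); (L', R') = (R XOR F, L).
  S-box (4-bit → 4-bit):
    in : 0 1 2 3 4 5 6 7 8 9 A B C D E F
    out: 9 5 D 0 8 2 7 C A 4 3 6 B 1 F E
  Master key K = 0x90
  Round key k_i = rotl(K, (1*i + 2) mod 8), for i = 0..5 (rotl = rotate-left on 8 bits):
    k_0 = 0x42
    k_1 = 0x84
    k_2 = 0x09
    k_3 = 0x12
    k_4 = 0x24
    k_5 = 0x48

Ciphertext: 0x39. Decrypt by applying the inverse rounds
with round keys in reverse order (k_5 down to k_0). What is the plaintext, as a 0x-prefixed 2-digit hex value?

s_0 = ciphertext = 0x39
s_1 = InvRound(s_0, k_5) = 0xF3
s_2 = InvRound(s_1, k_4) = 0x5F
s_3 = InvRound(s_2, k_3) = 0x35
s_4 = InvRound(s_3, k_2) = 0x63
s_5 = InvRound(s_4, k_1) = 0xE6
s_6 = InvRound(s_5, k_0) = 0xDE

0xDE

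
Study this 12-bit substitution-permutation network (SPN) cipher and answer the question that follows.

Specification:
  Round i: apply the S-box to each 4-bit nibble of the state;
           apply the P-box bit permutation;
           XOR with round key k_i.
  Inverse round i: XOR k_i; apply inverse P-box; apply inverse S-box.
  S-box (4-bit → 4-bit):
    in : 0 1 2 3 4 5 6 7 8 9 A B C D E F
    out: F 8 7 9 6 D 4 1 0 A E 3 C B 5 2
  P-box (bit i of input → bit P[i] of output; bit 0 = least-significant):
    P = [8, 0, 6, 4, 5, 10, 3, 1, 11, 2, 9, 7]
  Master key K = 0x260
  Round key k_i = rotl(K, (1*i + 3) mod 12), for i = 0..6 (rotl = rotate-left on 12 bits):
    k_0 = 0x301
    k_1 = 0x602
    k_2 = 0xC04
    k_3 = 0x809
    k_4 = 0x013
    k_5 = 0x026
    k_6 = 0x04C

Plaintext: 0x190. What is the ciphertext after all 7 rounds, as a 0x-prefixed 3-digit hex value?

s_0 = plaintext = 0x190
s_1 = Round(s_0, k_0) = 0x6D2
s_2 = Round(s_1, k_1) = 0x161
s_3 = Round(s_2, k_2) = 0xC9C
s_4 = Round(s_3, k_3) = 0xEDB
s_5 = Round(s_4, k_4) = 0xF30
s_6 = Round(s_5, k_5) = 0x151
s_7 = Round(s_6, k_6) = 0x0F6

0x0F6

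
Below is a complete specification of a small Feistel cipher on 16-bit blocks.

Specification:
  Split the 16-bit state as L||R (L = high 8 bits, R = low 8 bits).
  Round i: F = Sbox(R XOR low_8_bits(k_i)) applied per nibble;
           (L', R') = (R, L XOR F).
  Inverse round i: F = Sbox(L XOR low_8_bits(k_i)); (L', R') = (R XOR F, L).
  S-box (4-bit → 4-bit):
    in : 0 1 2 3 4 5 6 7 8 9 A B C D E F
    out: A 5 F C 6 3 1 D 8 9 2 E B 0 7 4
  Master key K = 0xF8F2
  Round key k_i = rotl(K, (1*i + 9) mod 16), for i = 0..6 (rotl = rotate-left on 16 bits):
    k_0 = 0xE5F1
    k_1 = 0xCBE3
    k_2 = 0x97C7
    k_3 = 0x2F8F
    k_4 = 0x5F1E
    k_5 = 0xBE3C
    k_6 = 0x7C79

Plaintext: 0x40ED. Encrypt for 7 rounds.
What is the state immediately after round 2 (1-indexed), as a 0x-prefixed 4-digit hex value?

0x1BA5

s_0 = plaintext = 0x40ED
s_1 = Round(s_0, k_0) = 0xED1B
s_2 = Round(s_1, k_1) = 0x1BA5
s_3 = Round(s_2, k_2) = 0xA504
s_4 = Round(s_3, k_3) = 0x042B
s_5 = Round(s_4, k_4) = 0x2BC7
s_6 = Round(s_5, k_5) = 0xC765
s_7 = Round(s_6, k_6) = 0x659C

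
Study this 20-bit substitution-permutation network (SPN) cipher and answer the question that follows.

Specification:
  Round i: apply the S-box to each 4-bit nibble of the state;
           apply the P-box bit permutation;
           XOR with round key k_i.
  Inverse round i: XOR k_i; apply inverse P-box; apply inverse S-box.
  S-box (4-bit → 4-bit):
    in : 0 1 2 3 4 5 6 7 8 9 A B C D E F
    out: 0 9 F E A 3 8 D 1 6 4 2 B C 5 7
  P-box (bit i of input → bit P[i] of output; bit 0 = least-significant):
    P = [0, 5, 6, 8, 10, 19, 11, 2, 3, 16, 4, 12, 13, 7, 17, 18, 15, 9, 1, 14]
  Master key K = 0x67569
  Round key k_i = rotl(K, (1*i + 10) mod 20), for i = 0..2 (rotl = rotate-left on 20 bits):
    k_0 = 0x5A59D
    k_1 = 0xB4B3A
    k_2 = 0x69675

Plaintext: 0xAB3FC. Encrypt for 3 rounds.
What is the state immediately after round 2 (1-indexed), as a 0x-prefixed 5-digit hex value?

s_0 = plaintext = 0xAB3FC
s_1 = Round(s_0, k_0) = 0xCB82E
s_2 = Round(s_1, k_1) = 0x385F7
s_3 = Round(s_2, k_2) = 0xFF93E

0x385F7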